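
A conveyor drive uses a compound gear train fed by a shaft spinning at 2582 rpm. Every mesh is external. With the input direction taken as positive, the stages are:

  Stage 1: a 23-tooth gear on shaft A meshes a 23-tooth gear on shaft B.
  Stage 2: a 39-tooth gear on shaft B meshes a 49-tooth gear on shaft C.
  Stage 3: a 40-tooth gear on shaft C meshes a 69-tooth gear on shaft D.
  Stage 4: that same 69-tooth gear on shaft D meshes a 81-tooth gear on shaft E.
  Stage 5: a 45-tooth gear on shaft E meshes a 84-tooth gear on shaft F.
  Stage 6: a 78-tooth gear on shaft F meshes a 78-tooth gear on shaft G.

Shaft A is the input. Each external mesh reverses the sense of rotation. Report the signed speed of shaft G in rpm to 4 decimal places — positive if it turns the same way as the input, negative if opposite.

+543.6670 rpm (same as input, |ω| = 543.6670 rpm)

Stage 1 [23T→23T]: ω = 2582.0000×23/23 = 2582.0000 rpm, dir flips to −; running = −2582.0000
Stage 2 [39T→49T]: ω = 2582.0000×39/49 = 2055.0612 rpm, dir flips to +; running = +2055.0612
Stage 3 [40T→69T]: ω = 2055.0612×40/69 = 1191.3398 rpm, dir flips to −; running = −1191.3398
Stage 4 [69T→81T]: ω = 1191.3398×69/81 = 1014.8450 rpm, dir flips to +; running = +1014.8450
Stage 5 [45T→84T]: ω = 1014.8450×45/84 = 543.6670 rpm, dir flips to −; running = −543.6670
Stage 6 [78T→78T]: ω = 543.6670×78/78 = 543.6670 rpm, dir flips to +; running = +543.6670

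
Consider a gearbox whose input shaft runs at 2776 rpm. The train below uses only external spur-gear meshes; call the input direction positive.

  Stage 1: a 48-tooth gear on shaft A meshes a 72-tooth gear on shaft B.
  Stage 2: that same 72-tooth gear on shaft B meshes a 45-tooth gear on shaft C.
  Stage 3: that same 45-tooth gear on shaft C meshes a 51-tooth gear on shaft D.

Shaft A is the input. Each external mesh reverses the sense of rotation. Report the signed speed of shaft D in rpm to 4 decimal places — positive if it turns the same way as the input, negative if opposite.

Stage 1 [48T→72T]: ω = 2776.0000×48/72 = 1850.6667 rpm, dir flips to −; running = −1850.6667
Stage 2 [72T→45T]: ω = 1850.6667×72/45 = 2961.0667 rpm, dir flips to +; running = +2961.0667
Stage 3 [45T→51T]: ω = 2961.0667×45/51 = 2612.7059 rpm, dir flips to −; running = −2612.7059

-2612.7059 rpm (opposite to input, |ω| = 2612.7059 rpm)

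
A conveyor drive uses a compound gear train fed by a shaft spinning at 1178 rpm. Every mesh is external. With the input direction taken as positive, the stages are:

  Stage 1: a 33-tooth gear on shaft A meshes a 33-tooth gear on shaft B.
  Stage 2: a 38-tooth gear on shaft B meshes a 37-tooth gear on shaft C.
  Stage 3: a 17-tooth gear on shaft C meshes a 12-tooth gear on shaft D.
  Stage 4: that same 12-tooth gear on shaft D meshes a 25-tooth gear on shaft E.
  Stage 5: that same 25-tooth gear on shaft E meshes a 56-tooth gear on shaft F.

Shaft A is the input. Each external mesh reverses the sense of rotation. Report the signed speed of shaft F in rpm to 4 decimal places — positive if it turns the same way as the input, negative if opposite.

Stage 1 [33T→33T]: ω = 1178.0000×33/33 = 1178.0000 rpm, dir flips to −; running = −1178.0000
Stage 2 [38T→37T]: ω = 1178.0000×38/37 = 1209.8378 rpm, dir flips to +; running = +1209.8378
Stage 3 [17T→12T]: ω = 1209.8378×17/12 = 1713.9369 rpm, dir flips to −; running = −1713.9369
Stage 4 [12T→25T]: ω = 1713.9369×12/25 = 822.6897 rpm, dir flips to +; running = +822.6897
Stage 5 [25T→56T]: ω = 822.6897×25/56 = 367.2722 rpm, dir flips to −; running = −367.2722

-367.2722 rpm (opposite to input, |ω| = 367.2722 rpm)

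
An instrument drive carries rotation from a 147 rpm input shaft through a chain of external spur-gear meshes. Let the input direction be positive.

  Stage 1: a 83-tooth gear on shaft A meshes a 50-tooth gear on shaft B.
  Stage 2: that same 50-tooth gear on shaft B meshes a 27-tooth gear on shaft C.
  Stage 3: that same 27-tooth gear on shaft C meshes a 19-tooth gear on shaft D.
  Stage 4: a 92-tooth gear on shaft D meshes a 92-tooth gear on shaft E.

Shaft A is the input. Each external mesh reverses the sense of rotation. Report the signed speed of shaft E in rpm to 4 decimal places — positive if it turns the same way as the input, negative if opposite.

+642.1579 rpm (same as input, |ω| = 642.1579 rpm)

Stage 1 [83T→50T]: ω = 147.0000×83/50 = 244.0200 rpm, dir flips to −; running = −244.0200
Stage 2 [50T→27T]: ω = 244.0200×50/27 = 451.8889 rpm, dir flips to +; running = +451.8889
Stage 3 [27T→19T]: ω = 451.8889×27/19 = 642.1579 rpm, dir flips to −; running = −642.1579
Stage 4 [92T→92T]: ω = 642.1579×92/92 = 642.1579 rpm, dir flips to +; running = +642.1579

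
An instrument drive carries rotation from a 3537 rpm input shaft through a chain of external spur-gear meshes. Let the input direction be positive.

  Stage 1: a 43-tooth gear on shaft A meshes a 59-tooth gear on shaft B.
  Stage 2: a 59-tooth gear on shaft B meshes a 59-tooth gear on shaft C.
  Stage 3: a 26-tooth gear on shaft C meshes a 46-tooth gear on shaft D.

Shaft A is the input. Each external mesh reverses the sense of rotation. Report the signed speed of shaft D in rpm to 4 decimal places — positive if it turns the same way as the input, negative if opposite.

-1457.0251 rpm (opposite to input, |ω| = 1457.0251 rpm)

Stage 1 [43T→59T]: ω = 3537.0000×43/59 = 2577.8136 rpm, dir flips to −; running = −2577.8136
Stage 2 [59T→59T]: ω = 2577.8136×59/59 = 2577.8136 rpm, dir flips to +; running = +2577.8136
Stage 3 [26T→46T]: ω = 2577.8136×26/46 = 1457.0251 rpm, dir flips to −; running = −1457.0251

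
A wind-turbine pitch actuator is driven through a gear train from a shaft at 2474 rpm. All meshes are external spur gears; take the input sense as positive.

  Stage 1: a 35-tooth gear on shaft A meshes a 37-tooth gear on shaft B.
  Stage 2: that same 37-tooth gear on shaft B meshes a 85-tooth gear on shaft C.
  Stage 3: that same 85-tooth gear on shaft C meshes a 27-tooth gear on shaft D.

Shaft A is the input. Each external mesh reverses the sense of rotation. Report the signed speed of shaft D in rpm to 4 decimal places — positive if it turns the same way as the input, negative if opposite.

Stage 1 [35T→37T]: ω = 2474.0000×35/37 = 2340.2703 rpm, dir flips to −; running = −2340.2703
Stage 2 [37T→85T]: ω = 2340.2703×37/85 = 1018.7059 rpm, dir flips to +; running = +1018.7059
Stage 3 [85T→27T]: ω = 1018.7059×85/27 = 3207.0370 rpm, dir flips to −; running = −3207.0370

-3207.0370 rpm (opposite to input, |ω| = 3207.0370 rpm)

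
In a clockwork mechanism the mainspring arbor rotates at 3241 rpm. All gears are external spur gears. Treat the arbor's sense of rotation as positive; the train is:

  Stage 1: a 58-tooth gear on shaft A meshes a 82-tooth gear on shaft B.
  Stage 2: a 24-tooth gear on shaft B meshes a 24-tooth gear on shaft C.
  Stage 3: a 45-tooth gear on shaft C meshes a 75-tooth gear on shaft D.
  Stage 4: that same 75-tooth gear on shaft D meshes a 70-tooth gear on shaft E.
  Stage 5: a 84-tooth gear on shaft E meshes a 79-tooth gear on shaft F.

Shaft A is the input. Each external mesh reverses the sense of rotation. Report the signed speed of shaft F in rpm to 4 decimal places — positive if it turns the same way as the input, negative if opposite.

Stage 1 [58T→82T]: ω = 3241.0000×58/82 = 2292.4146 rpm, dir flips to −; running = −2292.4146
Stage 2 [24T→24T]: ω = 2292.4146×24/24 = 2292.4146 rpm, dir flips to +; running = +2292.4146
Stage 3 [45T→75T]: ω = 2292.4146×45/75 = 1375.4488 rpm, dir flips to −; running = −1375.4488
Stage 4 [75T→70T]: ω = 1375.4488×75/70 = 1473.6951 rpm, dir flips to +; running = +1473.6951
Stage 5 [84T→79T]: ω = 1473.6951×84/79 = 1566.9670 rpm, dir flips to −; running = −1566.9670

-1566.9670 rpm (opposite to input, |ω| = 1566.9670 rpm)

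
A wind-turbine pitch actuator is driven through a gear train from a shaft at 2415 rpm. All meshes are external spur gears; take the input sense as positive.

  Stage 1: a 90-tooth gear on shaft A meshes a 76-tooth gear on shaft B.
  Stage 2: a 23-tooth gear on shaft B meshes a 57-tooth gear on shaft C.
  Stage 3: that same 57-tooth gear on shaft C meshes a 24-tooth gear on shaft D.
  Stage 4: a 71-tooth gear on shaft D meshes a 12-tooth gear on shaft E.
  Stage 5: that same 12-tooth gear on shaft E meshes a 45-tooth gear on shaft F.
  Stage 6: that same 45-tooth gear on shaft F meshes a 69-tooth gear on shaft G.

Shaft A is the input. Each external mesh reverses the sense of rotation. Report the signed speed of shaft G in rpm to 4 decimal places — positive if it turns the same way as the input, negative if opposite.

Stage 1 [90T→76T]: ω = 2415.0000×90/76 = 2859.8684 rpm, dir flips to −; running = −2859.8684
Stage 2 [23T→57T]: ω = 2859.8684×23/57 = 1153.9820 rpm, dir flips to +; running = +1153.9820
Stage 3 [57T→24T]: ω = 1153.9820×57/24 = 2740.7072 rpm, dir flips to −; running = −2740.7072
Stage 4 [71T→12T]: ω = 2740.7072×71/12 = 16215.8512 rpm, dir flips to +; running = +16215.8512
Stage 5 [12T→45T]: ω = 16215.8512×12/45 = 4324.2270 rpm, dir flips to −; running = −4324.2270
Stage 6 [45T→69T]: ω = 4324.2270×45/69 = 2820.1480 rpm, dir flips to +; running = +2820.1480

+2820.1480 rpm (same as input, |ω| = 2820.1480 rpm)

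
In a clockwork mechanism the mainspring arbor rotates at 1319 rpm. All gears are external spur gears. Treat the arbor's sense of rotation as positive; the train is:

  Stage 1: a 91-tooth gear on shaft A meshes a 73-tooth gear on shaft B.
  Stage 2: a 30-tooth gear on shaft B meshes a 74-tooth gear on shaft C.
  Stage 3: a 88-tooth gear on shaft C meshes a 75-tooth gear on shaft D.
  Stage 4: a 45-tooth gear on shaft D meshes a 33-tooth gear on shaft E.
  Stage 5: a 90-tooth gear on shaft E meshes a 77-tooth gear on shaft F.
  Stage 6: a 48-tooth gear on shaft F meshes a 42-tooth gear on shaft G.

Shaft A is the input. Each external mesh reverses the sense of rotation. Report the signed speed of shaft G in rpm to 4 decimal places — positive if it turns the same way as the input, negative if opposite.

Stage 1 [91T→73T]: ω = 1319.0000×91/73 = 1644.2329 rpm, dir flips to −; running = −1644.2329
Stage 2 [30T→74T]: ω = 1644.2329×30/74 = 666.5809 rpm, dir flips to +; running = +666.5809
Stage 3 [88T→75T]: ω = 666.5809×88/75 = 782.1216 rpm, dir flips to −; running = −782.1216
Stage 4 [45T→33T]: ω = 782.1216×45/33 = 1066.5294 rpm, dir flips to +; running = +1066.5294
Stage 5 [90T→77T]: ω = 1066.5294×90/77 = 1246.5928 rpm, dir flips to −; running = −1246.5928
Stage 6 [48T→42T]: ω = 1246.5928×48/42 = 1424.6775 rpm, dir flips to +; running = +1424.6775

+1424.6775 rpm (same as input, |ω| = 1424.6775 rpm)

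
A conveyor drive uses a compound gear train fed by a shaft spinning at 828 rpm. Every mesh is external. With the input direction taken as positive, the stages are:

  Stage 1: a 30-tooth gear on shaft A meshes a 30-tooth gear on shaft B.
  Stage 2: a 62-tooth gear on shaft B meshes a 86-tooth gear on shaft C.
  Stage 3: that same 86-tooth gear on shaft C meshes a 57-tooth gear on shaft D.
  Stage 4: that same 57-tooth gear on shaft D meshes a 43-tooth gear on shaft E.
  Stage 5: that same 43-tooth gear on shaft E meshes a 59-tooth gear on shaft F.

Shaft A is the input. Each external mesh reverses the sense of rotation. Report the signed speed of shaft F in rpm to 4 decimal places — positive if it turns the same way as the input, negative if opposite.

Stage 1 [30T→30T]: ω = 828.0000×30/30 = 828.0000 rpm, dir flips to −; running = −828.0000
Stage 2 [62T→86T]: ω = 828.0000×62/86 = 596.9302 rpm, dir flips to +; running = +596.9302
Stage 3 [86T→57T]: ω = 596.9302×86/57 = 900.6316 rpm, dir flips to −; running = −900.6316
Stage 4 [57T→43T]: ω = 900.6316×57/43 = 1193.8605 rpm, dir flips to +; running = +1193.8605
Stage 5 [43T→59T]: ω = 1193.8605×43/59 = 870.1017 rpm, dir flips to −; running = −870.1017

-870.1017 rpm (opposite to input, |ω| = 870.1017 rpm)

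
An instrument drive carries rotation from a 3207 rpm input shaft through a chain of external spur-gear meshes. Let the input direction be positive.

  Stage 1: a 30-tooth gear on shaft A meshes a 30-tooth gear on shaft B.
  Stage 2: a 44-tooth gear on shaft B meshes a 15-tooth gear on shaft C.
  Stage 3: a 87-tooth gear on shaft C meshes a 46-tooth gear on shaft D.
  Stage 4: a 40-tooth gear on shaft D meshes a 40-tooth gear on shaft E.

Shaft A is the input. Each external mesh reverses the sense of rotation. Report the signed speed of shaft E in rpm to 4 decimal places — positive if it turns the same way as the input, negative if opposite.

Stage 1 [30T→30T]: ω = 3207.0000×30/30 = 3207.0000 rpm, dir flips to −; running = −3207.0000
Stage 2 [44T→15T]: ω = 3207.0000×44/15 = 9407.2000 rpm, dir flips to +; running = +9407.2000
Stage 3 [87T→46T]: ω = 9407.2000×87/46 = 17791.8783 rpm, dir flips to −; running = −17791.8783
Stage 4 [40T→40T]: ω = 17791.8783×40/40 = 17791.8783 rpm, dir flips to +; running = +17791.8783

+17791.8783 rpm (same as input, |ω| = 17791.8783 rpm)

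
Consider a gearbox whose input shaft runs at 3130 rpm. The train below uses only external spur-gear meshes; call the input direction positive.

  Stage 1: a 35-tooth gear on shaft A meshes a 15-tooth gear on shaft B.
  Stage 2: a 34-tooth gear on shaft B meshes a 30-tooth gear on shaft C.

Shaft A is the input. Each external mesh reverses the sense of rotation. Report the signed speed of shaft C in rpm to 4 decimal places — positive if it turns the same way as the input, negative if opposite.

+8277.1111 rpm (same as input, |ω| = 8277.1111 rpm)

Stage 1 [35T→15T]: ω = 3130.0000×35/15 = 7303.3333 rpm, dir flips to −; running = −7303.3333
Stage 2 [34T→30T]: ω = 7303.3333×34/30 = 8277.1111 rpm, dir flips to +; running = +8277.1111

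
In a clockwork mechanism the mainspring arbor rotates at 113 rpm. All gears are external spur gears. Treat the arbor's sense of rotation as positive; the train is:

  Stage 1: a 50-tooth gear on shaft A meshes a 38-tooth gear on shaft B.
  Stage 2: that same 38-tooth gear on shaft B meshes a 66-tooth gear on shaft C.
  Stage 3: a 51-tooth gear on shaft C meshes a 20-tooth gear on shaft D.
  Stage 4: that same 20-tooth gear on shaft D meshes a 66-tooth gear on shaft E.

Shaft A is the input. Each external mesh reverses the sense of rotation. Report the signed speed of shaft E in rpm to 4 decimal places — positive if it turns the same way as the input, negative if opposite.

Stage 1 [50T→38T]: ω = 113.0000×50/38 = 148.6842 rpm, dir flips to −; running = −148.6842
Stage 2 [38T→66T]: ω = 148.6842×38/66 = 85.6061 rpm, dir flips to +; running = +85.6061
Stage 3 [51T→20T]: ω = 85.6061×51/20 = 218.2955 rpm, dir flips to −; running = −218.2955
Stage 4 [20T→66T]: ω = 218.2955×20/66 = 66.1501 rpm, dir flips to +; running = +66.1501

+66.1501 rpm (same as input, |ω| = 66.1501 rpm)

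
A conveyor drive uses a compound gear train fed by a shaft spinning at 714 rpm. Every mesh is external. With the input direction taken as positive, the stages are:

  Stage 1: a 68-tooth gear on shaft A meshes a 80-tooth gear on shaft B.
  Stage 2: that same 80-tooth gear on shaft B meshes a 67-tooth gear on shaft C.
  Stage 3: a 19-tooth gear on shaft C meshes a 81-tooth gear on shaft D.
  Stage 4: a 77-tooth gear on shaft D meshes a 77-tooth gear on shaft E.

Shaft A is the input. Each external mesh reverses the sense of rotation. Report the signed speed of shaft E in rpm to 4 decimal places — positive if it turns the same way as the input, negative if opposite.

+169.9812 rpm (same as input, |ω| = 169.9812 rpm)

Stage 1 [68T→80T]: ω = 714.0000×68/80 = 606.9000 rpm, dir flips to −; running = −606.9000
Stage 2 [80T→67T]: ω = 606.9000×80/67 = 724.6567 rpm, dir flips to +; running = +724.6567
Stage 3 [19T→81T]: ω = 724.6567×19/81 = 169.9812 rpm, dir flips to −; running = −169.9812
Stage 4 [77T→77T]: ω = 169.9812×77/77 = 169.9812 rpm, dir flips to +; running = +169.9812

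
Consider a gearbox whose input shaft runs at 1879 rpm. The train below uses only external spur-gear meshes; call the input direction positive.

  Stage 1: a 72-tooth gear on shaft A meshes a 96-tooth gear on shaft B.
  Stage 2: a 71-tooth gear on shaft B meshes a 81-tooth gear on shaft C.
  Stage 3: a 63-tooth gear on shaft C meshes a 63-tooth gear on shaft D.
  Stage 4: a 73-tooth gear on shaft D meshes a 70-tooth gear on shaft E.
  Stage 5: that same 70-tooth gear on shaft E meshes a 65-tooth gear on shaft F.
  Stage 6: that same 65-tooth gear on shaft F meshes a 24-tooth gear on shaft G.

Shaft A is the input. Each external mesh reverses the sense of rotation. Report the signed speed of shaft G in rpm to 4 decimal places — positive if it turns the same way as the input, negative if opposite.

+3757.2751 rpm (same as input, |ω| = 3757.2751 rpm)

Stage 1 [72T→96T]: ω = 1879.0000×72/96 = 1409.2500 rpm, dir flips to −; running = −1409.2500
Stage 2 [71T→81T]: ω = 1409.2500×71/81 = 1235.2685 rpm, dir flips to +; running = +1235.2685
Stage 3 [63T→63T]: ω = 1235.2685×63/63 = 1235.2685 rpm, dir flips to −; running = −1235.2685
Stage 4 [73T→70T]: ω = 1235.2685×73/70 = 1288.2086 rpm, dir flips to +; running = +1288.2086
Stage 5 [70T→65T]: ω = 1288.2086×70/65 = 1387.3016 rpm, dir flips to −; running = −1387.3016
Stage 6 [65T→24T]: ω = 1387.3016×65/24 = 3757.2751 rpm, dir flips to +; running = +3757.2751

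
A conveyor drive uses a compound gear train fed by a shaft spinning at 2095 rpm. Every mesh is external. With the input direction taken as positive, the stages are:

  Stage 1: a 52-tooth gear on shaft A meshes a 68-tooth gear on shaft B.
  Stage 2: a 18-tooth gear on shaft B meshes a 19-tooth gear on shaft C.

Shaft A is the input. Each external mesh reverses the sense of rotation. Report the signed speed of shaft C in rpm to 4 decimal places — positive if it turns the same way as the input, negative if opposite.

+1517.7399 rpm (same as input, |ω| = 1517.7399 rpm)

Stage 1 [52T→68T]: ω = 2095.0000×52/68 = 1602.0588 rpm, dir flips to −; running = −1602.0588
Stage 2 [18T→19T]: ω = 1602.0588×18/19 = 1517.7399 rpm, dir flips to +; running = +1517.7399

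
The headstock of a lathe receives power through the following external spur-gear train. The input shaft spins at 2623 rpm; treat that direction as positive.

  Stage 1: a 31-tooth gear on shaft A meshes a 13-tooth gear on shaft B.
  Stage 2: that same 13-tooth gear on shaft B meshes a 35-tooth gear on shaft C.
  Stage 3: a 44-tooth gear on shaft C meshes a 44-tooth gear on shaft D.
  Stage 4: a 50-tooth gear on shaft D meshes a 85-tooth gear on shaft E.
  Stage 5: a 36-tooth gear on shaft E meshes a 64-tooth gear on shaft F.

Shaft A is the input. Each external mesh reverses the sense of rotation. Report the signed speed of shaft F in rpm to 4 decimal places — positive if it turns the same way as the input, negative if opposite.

Stage 1 [31T→13T]: ω = 2623.0000×31/13 = 6254.8462 rpm, dir flips to −; running = −6254.8462
Stage 2 [13T→35T]: ω = 6254.8462×13/35 = 2323.2286 rpm, dir flips to +; running = +2323.2286
Stage 3 [44T→44T]: ω = 2323.2286×44/44 = 2323.2286 rpm, dir flips to −; running = −2323.2286
Stage 4 [50T→85T]: ω = 2323.2286×50/85 = 1366.6050 rpm, dir flips to +; running = +1366.6050
Stage 5 [36T→64T]: ω = 1366.6050×36/64 = 768.7153 rpm, dir flips to −; running = −768.7153

-768.7153 rpm (opposite to input, |ω| = 768.7153 rpm)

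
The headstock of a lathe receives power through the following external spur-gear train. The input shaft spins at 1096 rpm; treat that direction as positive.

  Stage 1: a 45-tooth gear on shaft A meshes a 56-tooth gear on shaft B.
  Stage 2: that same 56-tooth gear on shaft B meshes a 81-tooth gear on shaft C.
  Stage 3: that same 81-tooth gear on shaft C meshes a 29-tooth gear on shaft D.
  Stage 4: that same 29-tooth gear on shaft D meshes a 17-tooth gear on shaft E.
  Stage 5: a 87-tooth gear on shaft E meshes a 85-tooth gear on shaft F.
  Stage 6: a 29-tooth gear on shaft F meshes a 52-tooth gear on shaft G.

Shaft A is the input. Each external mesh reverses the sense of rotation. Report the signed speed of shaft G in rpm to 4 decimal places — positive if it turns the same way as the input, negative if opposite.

Stage 1 [45T→56T]: ω = 1096.0000×45/56 = 880.7143 rpm, dir flips to −; running = −880.7143
Stage 2 [56T→81T]: ω = 880.7143×56/81 = 608.8889 rpm, dir flips to +; running = +608.8889
Stage 3 [81T→29T]: ω = 608.8889×81/29 = 1700.6897 rpm, dir flips to −; running = −1700.6897
Stage 4 [29T→17T]: ω = 1700.6897×29/17 = 2901.1765 rpm, dir flips to +; running = +2901.1765
Stage 5 [87T→85T]: ω = 2901.1765×87/85 = 2969.4394 rpm, dir flips to −; running = −2969.4394
Stage 6 [29T→52T]: ω = 2969.4394×29/52 = 1656.0335 rpm, dir flips to +; running = +1656.0335

+1656.0335 rpm (same as input, |ω| = 1656.0335 rpm)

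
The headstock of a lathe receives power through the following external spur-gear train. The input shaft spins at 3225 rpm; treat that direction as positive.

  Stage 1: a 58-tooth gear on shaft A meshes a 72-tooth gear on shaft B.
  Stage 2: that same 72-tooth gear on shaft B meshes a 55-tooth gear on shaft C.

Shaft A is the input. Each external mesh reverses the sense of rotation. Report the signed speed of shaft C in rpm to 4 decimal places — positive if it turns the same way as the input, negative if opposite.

Stage 1 [58T→72T]: ω = 3225.0000×58/72 = 2597.9167 rpm, dir flips to −; running = −2597.9167
Stage 2 [72T→55T]: ω = 2597.9167×72/55 = 3400.9091 rpm, dir flips to +; running = +3400.9091

+3400.9091 rpm (same as input, |ω| = 3400.9091 rpm)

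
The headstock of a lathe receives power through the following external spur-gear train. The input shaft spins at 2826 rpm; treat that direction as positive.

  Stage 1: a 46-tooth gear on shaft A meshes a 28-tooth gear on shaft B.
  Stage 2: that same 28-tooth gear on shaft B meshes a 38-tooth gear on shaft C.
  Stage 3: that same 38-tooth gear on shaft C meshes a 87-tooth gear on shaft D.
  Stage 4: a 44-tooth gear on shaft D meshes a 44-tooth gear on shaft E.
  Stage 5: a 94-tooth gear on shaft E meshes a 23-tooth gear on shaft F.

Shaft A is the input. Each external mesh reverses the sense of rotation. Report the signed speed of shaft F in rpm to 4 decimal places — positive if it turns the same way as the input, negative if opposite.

-6106.7586 rpm (opposite to input, |ω| = 6106.7586 rpm)

Stage 1 [46T→28T]: ω = 2826.0000×46/28 = 4642.7143 rpm, dir flips to −; running = −4642.7143
Stage 2 [28T→38T]: ω = 4642.7143×28/38 = 3420.9474 rpm, dir flips to +; running = +3420.9474
Stage 3 [38T→87T]: ω = 3420.9474×38/87 = 1494.2069 rpm, dir flips to −; running = −1494.2069
Stage 4 [44T→44T]: ω = 1494.2069×44/44 = 1494.2069 rpm, dir flips to +; running = +1494.2069
Stage 5 [94T→23T]: ω = 1494.2069×94/23 = 6106.7586 rpm, dir flips to −; running = −6106.7586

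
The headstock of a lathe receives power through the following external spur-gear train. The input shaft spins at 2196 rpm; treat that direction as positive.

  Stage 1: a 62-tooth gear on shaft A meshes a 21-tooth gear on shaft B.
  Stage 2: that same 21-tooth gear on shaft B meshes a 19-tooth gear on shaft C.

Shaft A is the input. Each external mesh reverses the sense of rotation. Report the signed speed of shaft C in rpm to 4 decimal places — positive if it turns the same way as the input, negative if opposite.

Stage 1 [62T→21T]: ω = 2196.0000×62/21 = 6483.4286 rpm, dir flips to −; running = −6483.4286
Stage 2 [21T→19T]: ω = 6483.4286×21/19 = 7165.8947 rpm, dir flips to +; running = +7165.8947

+7165.8947 rpm (same as input, |ω| = 7165.8947 rpm)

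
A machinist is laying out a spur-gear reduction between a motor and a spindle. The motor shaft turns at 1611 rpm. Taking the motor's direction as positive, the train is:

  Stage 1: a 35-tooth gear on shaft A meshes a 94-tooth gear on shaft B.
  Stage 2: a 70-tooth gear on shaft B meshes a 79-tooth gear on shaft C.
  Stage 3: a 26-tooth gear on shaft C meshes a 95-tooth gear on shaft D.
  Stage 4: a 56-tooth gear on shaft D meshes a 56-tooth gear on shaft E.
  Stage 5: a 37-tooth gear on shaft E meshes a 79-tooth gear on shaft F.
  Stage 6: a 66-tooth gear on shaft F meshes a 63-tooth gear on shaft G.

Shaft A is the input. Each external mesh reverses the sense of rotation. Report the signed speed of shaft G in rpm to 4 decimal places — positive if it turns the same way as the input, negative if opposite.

Stage 1 [35T→94T]: ω = 1611.0000×35/94 = 599.8404 rpm, dir flips to −; running = −599.8404
Stage 2 [70T→79T]: ω = 599.8404×70/79 = 531.5042 rpm, dir flips to +; running = +531.5042
Stage 3 [26T→95T]: ω = 531.5042×26/95 = 145.4643 rpm, dir flips to −; running = −145.4643
Stage 4 [56T→56T]: ω = 145.4643×56/56 = 145.4643 rpm, dir flips to +; running = +145.4643
Stage 5 [37T→79T]: ω = 145.4643×37/79 = 68.1288 rpm, dir flips to −; running = −68.1288
Stage 6 [66T→63T]: ω = 68.1288×66/63 = 71.3731 rpm, dir flips to +; running = +71.3731

+71.3731 rpm (same as input, |ω| = 71.3731 rpm)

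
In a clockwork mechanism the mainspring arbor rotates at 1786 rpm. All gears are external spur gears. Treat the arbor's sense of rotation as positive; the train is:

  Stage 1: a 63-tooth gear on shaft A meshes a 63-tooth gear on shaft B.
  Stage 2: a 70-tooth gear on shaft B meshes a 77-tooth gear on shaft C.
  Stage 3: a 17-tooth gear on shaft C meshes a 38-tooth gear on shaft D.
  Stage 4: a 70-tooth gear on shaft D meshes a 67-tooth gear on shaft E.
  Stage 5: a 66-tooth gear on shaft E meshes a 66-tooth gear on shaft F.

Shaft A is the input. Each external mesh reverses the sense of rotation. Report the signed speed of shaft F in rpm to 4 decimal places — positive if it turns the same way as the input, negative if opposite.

Stage 1 [63T→63T]: ω = 1786.0000×63/63 = 1786.0000 rpm, dir flips to −; running = −1786.0000
Stage 2 [70T→77T]: ω = 1786.0000×70/77 = 1623.6364 rpm, dir flips to +; running = +1623.6364
Stage 3 [17T→38T]: ω = 1623.6364×17/38 = 726.3636 rpm, dir flips to −; running = −726.3636
Stage 4 [70T→67T]: ω = 726.3636×70/67 = 758.8874 rpm, dir flips to +; running = +758.8874
Stage 5 [66T→66T]: ω = 758.8874×66/66 = 758.8874 rpm, dir flips to −; running = −758.8874

-758.8874 rpm (opposite to input, |ω| = 758.8874 rpm)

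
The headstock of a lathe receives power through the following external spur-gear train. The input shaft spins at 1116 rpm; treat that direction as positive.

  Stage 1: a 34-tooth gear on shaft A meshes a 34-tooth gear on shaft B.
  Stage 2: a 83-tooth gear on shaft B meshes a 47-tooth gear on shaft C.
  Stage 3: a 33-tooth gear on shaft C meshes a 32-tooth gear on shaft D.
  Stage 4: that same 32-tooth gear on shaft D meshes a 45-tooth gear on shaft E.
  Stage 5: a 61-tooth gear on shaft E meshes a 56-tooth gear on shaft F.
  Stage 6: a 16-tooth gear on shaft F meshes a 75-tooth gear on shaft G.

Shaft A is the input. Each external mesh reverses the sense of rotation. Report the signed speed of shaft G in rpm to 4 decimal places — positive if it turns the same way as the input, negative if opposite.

Stage 1 [34T→34T]: ω = 1116.0000×34/34 = 1116.0000 rpm, dir flips to −; running = −1116.0000
Stage 2 [83T→47T]: ω = 1116.0000×83/47 = 1970.8085 rpm, dir flips to +; running = +1970.8085
Stage 3 [33T→32T]: ω = 1970.8085×33/32 = 2032.3963 rpm, dir flips to −; running = −2032.3963
Stage 4 [32T→45T]: ω = 2032.3963×32/45 = 1445.2596 rpm, dir flips to +; running = +1445.2596
Stage 5 [61T→56T]: ω = 1445.2596×61/56 = 1574.3006 rpm, dir flips to −; running = −1574.3006
Stage 6 [16T→75T]: ω = 1574.3006×16/75 = 335.8508 rpm, dir flips to +; running = +335.8508

+335.8508 rpm (same as input, |ω| = 335.8508 rpm)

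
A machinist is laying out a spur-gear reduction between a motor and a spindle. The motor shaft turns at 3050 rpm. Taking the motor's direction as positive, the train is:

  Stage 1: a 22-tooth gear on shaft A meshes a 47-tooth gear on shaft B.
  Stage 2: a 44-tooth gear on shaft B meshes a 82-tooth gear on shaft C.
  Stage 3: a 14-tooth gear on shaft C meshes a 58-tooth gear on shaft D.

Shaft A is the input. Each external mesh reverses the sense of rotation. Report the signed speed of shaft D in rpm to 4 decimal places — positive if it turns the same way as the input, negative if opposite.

Stage 1 [22T→47T]: ω = 3050.0000×22/47 = 1427.6596 rpm, dir flips to −; running = −1427.6596
Stage 2 [44T→82T]: ω = 1427.6596×44/82 = 766.0612 rpm, dir flips to +; running = +766.0612
Stage 3 [14T→58T]: ω = 766.0612×14/58 = 184.9113 rpm, dir flips to −; running = −184.9113

-184.9113 rpm (opposite to input, |ω| = 184.9113 rpm)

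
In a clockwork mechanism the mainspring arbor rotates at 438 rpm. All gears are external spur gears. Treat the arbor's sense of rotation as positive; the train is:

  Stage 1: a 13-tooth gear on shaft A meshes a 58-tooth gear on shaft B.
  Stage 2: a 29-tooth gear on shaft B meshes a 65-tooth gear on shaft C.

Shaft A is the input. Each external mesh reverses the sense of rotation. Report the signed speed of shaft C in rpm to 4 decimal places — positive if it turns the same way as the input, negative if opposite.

Stage 1 [13T→58T]: ω = 438.0000×13/58 = 98.1724 rpm, dir flips to −; running = −98.1724
Stage 2 [29T→65T]: ω = 98.1724×29/65 = 43.8000 rpm, dir flips to +; running = +43.8000

+43.8000 rpm (same as input, |ω| = 43.8000 rpm)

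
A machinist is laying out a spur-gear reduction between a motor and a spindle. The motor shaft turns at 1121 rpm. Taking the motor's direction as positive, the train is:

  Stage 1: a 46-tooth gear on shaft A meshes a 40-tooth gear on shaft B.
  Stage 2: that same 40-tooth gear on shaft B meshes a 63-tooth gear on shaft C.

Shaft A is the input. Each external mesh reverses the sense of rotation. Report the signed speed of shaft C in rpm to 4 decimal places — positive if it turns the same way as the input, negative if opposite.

+818.5079 rpm (same as input, |ω| = 818.5079 rpm)

Stage 1 [46T→40T]: ω = 1121.0000×46/40 = 1289.1500 rpm, dir flips to −; running = −1289.1500
Stage 2 [40T→63T]: ω = 1289.1500×40/63 = 818.5079 rpm, dir flips to +; running = +818.5079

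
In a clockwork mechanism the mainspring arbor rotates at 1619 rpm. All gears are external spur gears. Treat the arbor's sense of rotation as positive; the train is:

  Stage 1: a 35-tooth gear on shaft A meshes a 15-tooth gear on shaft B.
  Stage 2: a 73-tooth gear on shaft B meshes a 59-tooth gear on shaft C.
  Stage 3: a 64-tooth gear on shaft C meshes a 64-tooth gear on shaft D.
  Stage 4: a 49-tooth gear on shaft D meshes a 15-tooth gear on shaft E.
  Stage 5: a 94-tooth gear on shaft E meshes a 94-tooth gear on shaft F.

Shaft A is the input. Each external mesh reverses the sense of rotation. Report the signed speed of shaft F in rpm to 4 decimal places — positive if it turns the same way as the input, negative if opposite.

-15268.6030 rpm (opposite to input, |ω| = 15268.6030 rpm)

Stage 1 [35T→15T]: ω = 1619.0000×35/15 = 3777.6667 rpm, dir flips to −; running = −3777.6667
Stage 2 [73T→59T]: ω = 3777.6667×73/59 = 4674.0621 rpm, dir flips to +; running = +4674.0621
Stage 3 [64T→64T]: ω = 4674.0621×64/64 = 4674.0621 rpm, dir flips to −; running = −4674.0621
Stage 4 [49T→15T]: ω = 4674.0621×49/15 = 15268.6030 rpm, dir flips to +; running = +15268.6030
Stage 5 [94T→94T]: ω = 15268.6030×94/94 = 15268.6030 rpm, dir flips to −; running = −15268.6030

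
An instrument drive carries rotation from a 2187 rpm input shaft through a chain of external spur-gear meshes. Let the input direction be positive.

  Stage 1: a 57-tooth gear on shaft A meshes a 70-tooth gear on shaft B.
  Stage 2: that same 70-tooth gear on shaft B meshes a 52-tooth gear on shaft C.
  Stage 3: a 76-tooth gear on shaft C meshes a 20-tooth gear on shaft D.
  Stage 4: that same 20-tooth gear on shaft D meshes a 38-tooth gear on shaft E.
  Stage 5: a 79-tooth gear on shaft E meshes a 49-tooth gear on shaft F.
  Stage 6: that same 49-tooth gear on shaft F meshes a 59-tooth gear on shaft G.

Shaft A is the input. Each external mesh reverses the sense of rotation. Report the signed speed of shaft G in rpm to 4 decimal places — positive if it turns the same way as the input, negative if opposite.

Stage 1 [57T→70T]: ω = 2187.0000×57/70 = 1780.8429 rpm, dir flips to −; running = −1780.8429
Stage 2 [70T→52T]: ω = 1780.8429×70/52 = 2397.2885 rpm, dir flips to +; running = +2397.2885
Stage 3 [76T→20T]: ω = 2397.2885×76/20 = 9109.6962 rpm, dir flips to −; running = −9109.6962
Stage 4 [20T→38T]: ω = 9109.6962×20/38 = 4794.5769 rpm, dir flips to +; running = +4794.5769
Stage 5 [79T→49T]: ω = 4794.5769×79/49 = 7730.0322 rpm, dir flips to −; running = −7730.0322
Stage 6 [49T→59T]: ω = 7730.0322×49/59 = 6419.8572 rpm, dir flips to +; running = +6419.8572

+6419.8572 rpm (same as input, |ω| = 6419.8572 rpm)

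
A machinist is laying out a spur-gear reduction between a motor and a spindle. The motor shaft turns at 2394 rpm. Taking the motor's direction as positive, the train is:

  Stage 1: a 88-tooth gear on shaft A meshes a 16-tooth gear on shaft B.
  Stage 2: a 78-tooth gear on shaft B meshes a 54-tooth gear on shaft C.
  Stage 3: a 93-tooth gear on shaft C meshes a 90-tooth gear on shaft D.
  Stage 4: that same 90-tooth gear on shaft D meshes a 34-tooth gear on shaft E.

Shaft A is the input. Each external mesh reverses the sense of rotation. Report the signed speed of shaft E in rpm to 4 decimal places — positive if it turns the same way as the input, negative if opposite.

+52022.5588 rpm (same as input, |ω| = 52022.5588 rpm)

Stage 1 [88T→16T]: ω = 2394.0000×88/16 = 13167.0000 rpm, dir flips to −; running = −13167.0000
Stage 2 [78T→54T]: ω = 13167.0000×78/54 = 19019.0000 rpm, dir flips to +; running = +19019.0000
Stage 3 [93T→90T]: ω = 19019.0000×93/90 = 19652.9667 rpm, dir flips to −; running = −19652.9667
Stage 4 [90T→34T]: ω = 19652.9667×90/34 = 52022.5588 rpm, dir flips to +; running = +52022.5588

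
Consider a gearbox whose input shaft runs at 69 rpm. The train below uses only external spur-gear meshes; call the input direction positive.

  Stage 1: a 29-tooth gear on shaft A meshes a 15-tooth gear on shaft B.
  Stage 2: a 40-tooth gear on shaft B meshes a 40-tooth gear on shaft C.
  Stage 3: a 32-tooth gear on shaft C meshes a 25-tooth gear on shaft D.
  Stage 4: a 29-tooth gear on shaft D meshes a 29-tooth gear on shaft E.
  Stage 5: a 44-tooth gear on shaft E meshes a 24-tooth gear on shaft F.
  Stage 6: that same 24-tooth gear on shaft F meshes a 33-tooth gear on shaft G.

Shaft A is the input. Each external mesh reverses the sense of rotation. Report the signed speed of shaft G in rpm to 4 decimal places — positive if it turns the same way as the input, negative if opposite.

+227.6693 rpm (same as input, |ω| = 227.6693 rpm)

Stage 1 [29T→15T]: ω = 69.0000×29/15 = 133.4000 rpm, dir flips to −; running = −133.4000
Stage 2 [40T→40T]: ω = 133.4000×40/40 = 133.4000 rpm, dir flips to +; running = +133.4000
Stage 3 [32T→25T]: ω = 133.4000×32/25 = 170.7520 rpm, dir flips to −; running = −170.7520
Stage 4 [29T→29T]: ω = 170.7520×29/29 = 170.7520 rpm, dir flips to +; running = +170.7520
Stage 5 [44T→24T]: ω = 170.7520×44/24 = 313.0453 rpm, dir flips to −; running = −313.0453
Stage 6 [24T→33T]: ω = 313.0453×24/33 = 227.6693 rpm, dir flips to +; running = +227.6693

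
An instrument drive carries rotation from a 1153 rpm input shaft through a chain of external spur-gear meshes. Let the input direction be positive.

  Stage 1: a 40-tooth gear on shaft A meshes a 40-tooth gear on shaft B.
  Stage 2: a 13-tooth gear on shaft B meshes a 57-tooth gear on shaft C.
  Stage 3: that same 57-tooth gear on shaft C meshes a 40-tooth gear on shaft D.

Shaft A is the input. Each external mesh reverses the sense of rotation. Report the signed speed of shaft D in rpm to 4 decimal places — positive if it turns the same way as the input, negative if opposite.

-374.7250 rpm (opposite to input, |ω| = 374.7250 rpm)

Stage 1 [40T→40T]: ω = 1153.0000×40/40 = 1153.0000 rpm, dir flips to −; running = −1153.0000
Stage 2 [13T→57T]: ω = 1153.0000×13/57 = 262.9649 rpm, dir flips to +; running = +262.9649
Stage 3 [57T→40T]: ω = 262.9649×57/40 = 374.7250 rpm, dir flips to −; running = −374.7250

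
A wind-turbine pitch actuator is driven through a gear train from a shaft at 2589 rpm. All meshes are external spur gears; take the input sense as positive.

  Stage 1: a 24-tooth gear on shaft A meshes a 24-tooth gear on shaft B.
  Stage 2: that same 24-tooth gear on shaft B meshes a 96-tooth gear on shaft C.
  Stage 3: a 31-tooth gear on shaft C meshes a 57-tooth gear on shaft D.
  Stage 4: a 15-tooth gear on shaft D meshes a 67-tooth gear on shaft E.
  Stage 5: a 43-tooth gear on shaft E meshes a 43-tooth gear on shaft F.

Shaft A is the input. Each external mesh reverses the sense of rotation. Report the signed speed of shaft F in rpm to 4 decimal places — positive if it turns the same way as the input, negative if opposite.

Stage 1 [24T→24T]: ω = 2589.0000×24/24 = 2589.0000 rpm, dir flips to −; running = −2589.0000
Stage 2 [24T→96T]: ω = 2589.0000×24/96 = 647.2500 rpm, dir flips to +; running = +647.2500
Stage 3 [31T→57T]: ω = 647.2500×31/57 = 352.0132 rpm, dir flips to −; running = −352.0132
Stage 4 [15T→67T]: ω = 352.0132×15/67 = 78.8089 rpm, dir flips to +; running = +78.8089
Stage 5 [43T→43T]: ω = 78.8089×43/43 = 78.8089 rpm, dir flips to −; running = −78.8089

-78.8089 rpm (opposite to input, |ω| = 78.8089 rpm)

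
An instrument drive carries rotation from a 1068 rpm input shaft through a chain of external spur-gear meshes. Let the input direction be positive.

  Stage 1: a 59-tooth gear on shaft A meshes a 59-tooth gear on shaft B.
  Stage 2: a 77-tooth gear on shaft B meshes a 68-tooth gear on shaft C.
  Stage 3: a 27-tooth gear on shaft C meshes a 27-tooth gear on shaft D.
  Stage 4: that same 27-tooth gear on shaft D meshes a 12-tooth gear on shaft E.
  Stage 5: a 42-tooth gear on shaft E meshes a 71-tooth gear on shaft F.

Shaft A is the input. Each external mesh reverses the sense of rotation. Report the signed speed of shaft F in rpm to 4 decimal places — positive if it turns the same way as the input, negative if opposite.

-1609.6317 rpm (opposite to input, |ω| = 1609.6317 rpm)

Stage 1 [59T→59T]: ω = 1068.0000×59/59 = 1068.0000 rpm, dir flips to −; running = −1068.0000
Stage 2 [77T→68T]: ω = 1068.0000×77/68 = 1209.3529 rpm, dir flips to +; running = +1209.3529
Stage 3 [27T→27T]: ω = 1209.3529×27/27 = 1209.3529 rpm, dir flips to −; running = −1209.3529
Stage 4 [27T→12T]: ω = 1209.3529×27/12 = 2721.0441 rpm, dir flips to +; running = +2721.0441
Stage 5 [42T→71T]: ω = 2721.0441×42/71 = 1609.6317 rpm, dir flips to −; running = −1609.6317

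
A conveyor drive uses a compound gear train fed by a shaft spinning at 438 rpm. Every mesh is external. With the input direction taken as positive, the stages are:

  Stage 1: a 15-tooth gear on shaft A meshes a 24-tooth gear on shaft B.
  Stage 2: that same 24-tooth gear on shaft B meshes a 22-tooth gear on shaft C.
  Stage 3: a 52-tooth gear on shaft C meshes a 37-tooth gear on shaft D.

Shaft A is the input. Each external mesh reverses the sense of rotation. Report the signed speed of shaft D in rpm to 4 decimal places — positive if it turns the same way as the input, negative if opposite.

-419.7052 rpm (opposite to input, |ω| = 419.7052 rpm)

Stage 1 [15T→24T]: ω = 438.0000×15/24 = 273.7500 rpm, dir flips to −; running = −273.7500
Stage 2 [24T→22T]: ω = 273.7500×24/22 = 298.6364 rpm, dir flips to +; running = +298.6364
Stage 3 [52T→37T]: ω = 298.6364×52/37 = 419.7052 rpm, dir flips to −; running = −419.7052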